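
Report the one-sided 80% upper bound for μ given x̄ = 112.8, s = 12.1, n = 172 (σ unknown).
μ ≤ 113.58

Upper bound (one-sided):
t* = 0.844 (one-sided for 80%)
Upper bound = x̄ + t* · s/√n = 112.8 + 0.844 · 12.1/√172 = 113.58

We are 80% confident that μ ≤ 113.58.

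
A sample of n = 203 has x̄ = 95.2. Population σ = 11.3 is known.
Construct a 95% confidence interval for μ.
(93.65, 96.75)

z-interval (σ known):
z* = 1.960 for 95% confidence

Margin of error = z* · σ/√n = 1.960 · 11.3/√203 = 1.55

CI: (95.2 - 1.55, 95.2 + 1.55) = (93.65, 96.75)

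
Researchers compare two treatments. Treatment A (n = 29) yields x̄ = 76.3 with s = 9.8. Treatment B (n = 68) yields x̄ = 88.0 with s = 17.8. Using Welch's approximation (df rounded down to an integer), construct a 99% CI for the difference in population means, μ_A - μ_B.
(-19.13, -4.27)

Difference: x̄₁ - x̄₂ = -11.70
SE = √(s₁²/n₁ + s₂²/n₂) = √(9.8²/29 + 17.8²/68) = 2.8233
df = 88.78 → 88 (Welch–Satterthwaite, rounded down)
t* = 2.633

CI: -11.70 ± 2.633 · 2.8233 = -11.70 ± 7.43 = (-19.13, -4.27)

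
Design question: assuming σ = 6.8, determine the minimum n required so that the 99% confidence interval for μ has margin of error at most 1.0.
n ≥ 307

For margin E ≤ 1.0:
n ≥ (z* · σ / E)²
n ≥ (2.576 · 6.8 / 1.0)²
n ≥ 306.84

Minimum n = 307 (rounding up)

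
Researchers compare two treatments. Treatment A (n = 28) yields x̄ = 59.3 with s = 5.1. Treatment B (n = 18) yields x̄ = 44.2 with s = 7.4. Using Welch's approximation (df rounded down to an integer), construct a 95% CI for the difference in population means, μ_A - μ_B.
(11.01, 19.19)

Difference: x̄₁ - x̄₂ = 15.10
SE = √(s₁²/n₁ + s₂²/n₂) = √(5.1²/28 + 7.4²/18) = 1.9928
df = 27.36 → 27 (Welch–Satterthwaite, rounded down)
t* = 2.052

CI: 15.10 ± 2.052 · 1.9928 = 15.10 ± 4.09 = (11.01, 19.19)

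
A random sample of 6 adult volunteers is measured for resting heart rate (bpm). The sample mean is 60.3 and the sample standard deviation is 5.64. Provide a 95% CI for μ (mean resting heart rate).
(54.38, 66.22)

t-interval (σ unknown):
df = n - 1 = 5
t* = 2.571 for 95% confidence

Margin of error = t* · s/√n = 2.571 · 5.64/√6 = 5.92

CI: (54.38, 66.22)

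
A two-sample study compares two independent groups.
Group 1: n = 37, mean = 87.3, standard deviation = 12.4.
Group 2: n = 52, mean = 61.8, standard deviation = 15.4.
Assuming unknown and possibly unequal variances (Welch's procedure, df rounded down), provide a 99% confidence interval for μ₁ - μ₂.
(17.72, 33.28)

Difference: x̄₁ - x̄₂ = 25.50
SE = √(s₁²/n₁ + s₂²/n₂) = √(12.4²/37 + 15.4²/52) = 2.9524
df = 85.60 → 85 (Welch–Satterthwaite, rounded down)
t* = 2.635

CI: 25.50 ± 2.635 · 2.9524 = 25.50 ± 7.78 = (17.72, 33.28)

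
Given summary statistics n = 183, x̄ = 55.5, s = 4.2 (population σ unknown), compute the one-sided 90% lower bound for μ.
μ ≥ 55.10

Lower bound (one-sided):
t* = 1.286 (one-sided for 90%)
Lower bound = x̄ - t* · s/√n = 55.5 - 1.286 · 4.2/√183 = 55.10

We are 90% confident that μ ≥ 55.10.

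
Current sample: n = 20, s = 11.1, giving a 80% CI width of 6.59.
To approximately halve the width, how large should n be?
n ≈ 80

CI width ∝ 1/√n
To reduce width by factor 2, need √n to grow by 2 → need 2² = 4 times as many samples.

Current: n = 20, width = 6.59
New: n = 80, width ≈ 3.21

Width reduced by factor of 6.59/3.21 = 2.05.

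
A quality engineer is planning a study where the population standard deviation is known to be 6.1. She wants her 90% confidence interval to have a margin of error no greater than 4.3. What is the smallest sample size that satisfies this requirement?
n ≥ 6

For margin E ≤ 4.3:
n ≥ (z* · σ / E)²
n ≥ (1.645 · 6.1 / 4.3)²
n ≥ 5.45

Minimum n = 6 (rounding up)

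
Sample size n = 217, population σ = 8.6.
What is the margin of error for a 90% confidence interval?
Margin of error = 0.96

Margin of error = z* · σ/√n
= 1.645 · 8.6/√217
= 1.645 · 8.6/14.7309
= 0.96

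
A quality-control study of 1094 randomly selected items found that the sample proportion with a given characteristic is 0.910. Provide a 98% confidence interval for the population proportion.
(0.890, 0.930)

Proportion CI:
SE = √(p̂(1-p̂)/n) = √(0.910 · 0.090 / 1094) = 0.00865

z* = 2.326
Margin = z* · SE = 2.326 · 0.00865 = 0.0201

CI: 0.910 ± 0.0201 = (0.890, 0.930)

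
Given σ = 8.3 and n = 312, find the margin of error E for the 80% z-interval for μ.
Margin of error = 0.60

Margin of error = z* · σ/√n
= 1.282 · 8.3/√312
= 1.282 · 8.3/17.6635
= 0.60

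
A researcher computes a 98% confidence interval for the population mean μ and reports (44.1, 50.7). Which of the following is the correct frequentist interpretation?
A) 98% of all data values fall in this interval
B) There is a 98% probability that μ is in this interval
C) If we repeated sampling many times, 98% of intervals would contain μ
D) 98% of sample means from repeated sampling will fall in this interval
C

A) Wrong — a CI is about the parameter μ, not individual data values.
B) Wrong — μ is fixed; the randomness lives in the interval, not in μ.
C) Correct — this is the frequentist long-run coverage interpretation.
D) Wrong — coverage applies to intervals containing μ, not to future x̄ values.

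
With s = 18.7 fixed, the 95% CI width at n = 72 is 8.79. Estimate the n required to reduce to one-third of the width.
n ≈ 648

CI width ∝ 1/√n
To reduce width by factor 3, need √n to grow by 3 → need 3² = 9 times as many samples.

Current: n = 72, width = 8.79
New: n = 648, width ≈ 2.89

Width reduced by factor of 8.79/2.89 = 3.04.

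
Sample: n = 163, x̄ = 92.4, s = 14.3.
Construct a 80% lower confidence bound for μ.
μ ≥ 91.45

Lower bound (one-sided):
t* = 0.844 (one-sided for 80%)
Lower bound = x̄ - t* · s/√n = 92.4 - 0.844 · 14.3/√163 = 91.45

We are 80% confident that μ ≥ 91.45.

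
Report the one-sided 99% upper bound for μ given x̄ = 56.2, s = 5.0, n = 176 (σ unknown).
μ ≤ 57.08

Upper bound (one-sided):
t* = 2.348 (one-sided for 99%)
Upper bound = x̄ + t* · s/√n = 56.2 + 2.348 · 5.0/√176 = 57.08

We are 99% confident that μ ≤ 57.08.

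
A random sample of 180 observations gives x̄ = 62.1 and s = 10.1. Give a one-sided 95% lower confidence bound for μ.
μ ≥ 60.86

Lower bound (one-sided):
t* = 1.653 (one-sided for 95%)
Lower bound = x̄ - t* · s/√n = 62.1 - 1.653 · 10.1/√180 = 60.86

We are 95% confident that μ ≥ 60.86.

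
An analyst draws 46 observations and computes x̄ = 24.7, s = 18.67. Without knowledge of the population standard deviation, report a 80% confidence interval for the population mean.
(21.12, 28.28)

t-interval (σ unknown):
df = n - 1 = 45
t* = 1.301 for 80% confidence

Margin of error = t* · s/√n = 1.301 · 18.67/√46 = 3.58

CI: (21.12, 28.28)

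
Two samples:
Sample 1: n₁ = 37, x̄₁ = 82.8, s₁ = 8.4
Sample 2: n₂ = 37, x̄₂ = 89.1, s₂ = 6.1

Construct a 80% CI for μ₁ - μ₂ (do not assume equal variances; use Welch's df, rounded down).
(-8.51, -4.09)

Difference: x̄₁ - x̄₂ = -6.30
SE = √(s₁²/n₁ + s₂²/n₂) = √(8.4²/37 + 6.1²/37) = 1.7067
df = 65.71 → 65 (Welch–Satterthwaite, rounded down)
t* = 1.295

CI: -6.30 ± 1.295 · 1.7067 = -6.30 ± 2.21 = (-8.51, -4.09)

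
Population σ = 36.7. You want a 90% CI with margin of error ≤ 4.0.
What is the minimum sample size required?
n ≥ 228

For margin E ≤ 4.0:
n ≥ (z* · σ / E)²
n ≥ (1.645 · 36.7 / 4.0)²
n ≥ 227.79

Minimum n = 228 (rounding up)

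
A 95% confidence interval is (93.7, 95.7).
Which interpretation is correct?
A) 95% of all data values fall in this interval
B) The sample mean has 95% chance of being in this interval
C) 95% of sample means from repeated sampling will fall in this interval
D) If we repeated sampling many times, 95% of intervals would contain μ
D

A) Wrong — a CI is about the parameter μ, not individual data values.
B) Wrong — x̄ is observed and sits in the interval by construction.
C) Wrong — coverage applies to intervals containing μ, not to future x̄ values.
D) Correct — this is the frequentist long-run coverage interpretation.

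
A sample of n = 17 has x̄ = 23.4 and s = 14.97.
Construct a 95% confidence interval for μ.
(15.70, 31.10)

t-interval (σ unknown):
df = n - 1 = 16
t* = 2.120 for 95% confidence

Margin of error = t* · s/√n = 2.120 · 14.97/√17 = 7.70

CI: (15.70, 31.10)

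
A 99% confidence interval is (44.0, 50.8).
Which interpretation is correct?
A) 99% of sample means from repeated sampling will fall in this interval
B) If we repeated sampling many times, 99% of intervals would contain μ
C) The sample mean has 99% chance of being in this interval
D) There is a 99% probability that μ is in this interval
B

A) Wrong — coverage applies to intervals containing μ, not to future x̄ values.
B) Correct — this is the frequentist long-run coverage interpretation.
C) Wrong — x̄ is observed and sits in the interval by construction.
D) Wrong — μ is fixed; the randomness lives in the interval, not in μ.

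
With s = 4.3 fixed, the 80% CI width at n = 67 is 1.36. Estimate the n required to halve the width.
n ≈ 268

CI width ∝ 1/√n
To reduce width by factor 2, need √n to grow by 2 → need 2² = 4 times as many samples.

Current: n = 67, width = 1.36
New: n = 268, width ≈ 0.68

Width reduced by factor of 1.36/0.68 = 2.00.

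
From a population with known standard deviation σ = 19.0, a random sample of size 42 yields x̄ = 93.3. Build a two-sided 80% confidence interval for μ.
(89.54, 97.06)

z-interval (σ known):
z* = 1.282 for 80% confidence

Margin of error = z* · σ/√n = 1.282 · 19.0/√42 = 3.76

CI: (93.3 - 3.76, 93.3 + 3.76) = (89.54, 97.06)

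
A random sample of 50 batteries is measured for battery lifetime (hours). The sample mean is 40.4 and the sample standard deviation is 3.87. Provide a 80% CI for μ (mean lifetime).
(39.69, 41.11)

t-interval (σ unknown):
df = n - 1 = 49
t* = 1.299 for 80% confidence

Margin of error = t* · s/√n = 1.299 · 3.87/√50 = 0.71

CI: (39.69, 41.11)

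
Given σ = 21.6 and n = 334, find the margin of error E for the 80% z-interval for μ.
Margin of error = 1.52

Margin of error = z* · σ/√n
= 1.282 · 21.6/√334
= 1.282 · 21.6/18.2757
= 1.52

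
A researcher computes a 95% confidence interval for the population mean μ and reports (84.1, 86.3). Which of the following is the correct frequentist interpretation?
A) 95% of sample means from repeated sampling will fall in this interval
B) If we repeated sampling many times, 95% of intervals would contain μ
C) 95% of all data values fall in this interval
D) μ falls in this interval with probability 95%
B

A) Wrong — coverage applies to intervals containing μ, not to future x̄ values.
B) Correct — this is the frequentist long-run coverage interpretation.
C) Wrong — a CI is about the parameter μ, not individual data values.
D) Wrong — μ is fixed; the randomness lives in the interval, not in μ.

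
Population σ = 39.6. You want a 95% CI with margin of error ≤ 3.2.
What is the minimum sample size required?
n ≥ 589

For margin E ≤ 3.2:
n ≥ (z* · σ / E)²
n ≥ (1.960 · 39.6 / 3.2)²
n ≥ 588.31

Minimum n = 589 (rounding up)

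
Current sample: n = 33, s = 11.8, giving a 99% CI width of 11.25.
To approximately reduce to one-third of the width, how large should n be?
n ≈ 297

CI width ∝ 1/√n
To reduce width by factor 3, need √n to grow by 3 → need 3² = 9 times as many samples.

Current: n = 33, width = 11.25
New: n = 297, width ≈ 3.55

Width reduced by factor of 11.25/3.55 = 3.17.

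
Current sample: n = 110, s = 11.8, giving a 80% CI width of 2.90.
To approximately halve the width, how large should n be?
n ≈ 440

CI width ∝ 1/√n
To reduce width by factor 2, need √n to grow by 2 → need 2² = 4 times as many samples.

Current: n = 110, width = 2.90
New: n = 440, width ≈ 1.44

Width reduced by factor of 2.90/1.44 = 2.01.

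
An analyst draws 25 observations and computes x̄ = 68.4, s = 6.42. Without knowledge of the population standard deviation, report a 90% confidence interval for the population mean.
(66.20, 70.60)

t-interval (σ unknown):
df = n - 1 = 24
t* = 1.711 for 90% confidence

Margin of error = t* · s/√n = 1.711 · 6.42/√25 = 2.20

CI: (66.20, 70.60)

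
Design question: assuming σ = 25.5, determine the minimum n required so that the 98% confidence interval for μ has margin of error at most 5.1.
n ≥ 136

For margin E ≤ 5.1:
n ≥ (z* · σ / E)²
n ≥ (2.326 · 25.5 / 5.1)²
n ≥ 135.26

Minimum n = 136 (rounding up)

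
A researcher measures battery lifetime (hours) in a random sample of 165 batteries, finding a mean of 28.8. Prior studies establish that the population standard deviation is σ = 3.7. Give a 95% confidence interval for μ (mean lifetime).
(28.24, 29.36)

z-interval (σ known):
z* = 1.960 for 95% confidence

Margin of error = z* · σ/√n = 1.960 · 3.7/√165 = 0.56

CI: (28.8 - 0.56, 28.8 + 0.56) = (28.24, 29.36)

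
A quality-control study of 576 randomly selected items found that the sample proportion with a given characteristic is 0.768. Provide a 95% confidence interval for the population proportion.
(0.734, 0.802)

Proportion CI:
SE = √(p̂(1-p̂)/n) = √(0.768 · 0.232 / 576) = 0.01759

z* = 1.960
Margin = z* · SE = 1.960 · 0.01759 = 0.0345

CI: 0.768 ± 0.0345 = (0.734, 0.802)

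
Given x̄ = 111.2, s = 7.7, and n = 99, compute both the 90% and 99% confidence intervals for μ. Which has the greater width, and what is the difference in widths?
99% CI is wider by 1.50

df = 98
90% CI: t* = 1.661, (109.91, 112.49), width = 2 · t* · s/√n = 2.57
99% CI: t* = 2.627, (109.17, 113.23), width = 2 · t* · s/√n = 4.07

The 99% CI is wider by 4.07 - 2.57 = 1.50.
Higher confidence requires a wider interval.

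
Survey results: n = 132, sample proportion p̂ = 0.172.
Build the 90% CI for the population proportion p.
(0.118, 0.226)

Proportion CI:
SE = √(p̂(1-p̂)/n) = √(0.172 · 0.828 / 132) = 0.03285

z* = 1.645
Margin = z* · SE = 1.645 · 0.03285 = 0.0540

CI: 0.172 ± 0.0540 = (0.118, 0.226)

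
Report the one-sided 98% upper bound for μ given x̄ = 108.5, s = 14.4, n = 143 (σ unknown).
μ ≤ 111.00

Upper bound (one-sided):
t* = 2.073 (one-sided for 98%)
Upper bound = x̄ + t* · s/√n = 108.5 + 2.073 · 14.4/√143 = 111.00

We are 98% confident that μ ≤ 111.00.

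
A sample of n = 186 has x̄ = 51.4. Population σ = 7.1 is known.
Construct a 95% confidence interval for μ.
(50.38, 52.42)

z-interval (σ known):
z* = 1.960 for 95% confidence

Margin of error = z* · σ/√n = 1.960 · 7.1/√186 = 1.02

CI: (51.4 - 1.02, 51.4 + 1.02) = (50.38, 52.42)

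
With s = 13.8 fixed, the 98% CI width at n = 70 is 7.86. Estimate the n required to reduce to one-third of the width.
n ≈ 630

CI width ∝ 1/√n
To reduce width by factor 3, need √n to grow by 3 → need 3² = 9 times as many samples.

Current: n = 70, width = 7.86
New: n = 630, width ≈ 2.56

Width reduced by factor of 7.86/2.56 = 3.07.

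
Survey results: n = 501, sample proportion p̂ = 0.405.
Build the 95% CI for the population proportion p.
(0.362, 0.448)

Proportion CI:
SE = √(p̂(1-p̂)/n) = √(0.405 · 0.595 / 501) = 0.02193

z* = 1.960
Margin = z* · SE = 1.960 · 0.02193 = 0.0430

CI: 0.405 ± 0.0430 = (0.362, 0.448)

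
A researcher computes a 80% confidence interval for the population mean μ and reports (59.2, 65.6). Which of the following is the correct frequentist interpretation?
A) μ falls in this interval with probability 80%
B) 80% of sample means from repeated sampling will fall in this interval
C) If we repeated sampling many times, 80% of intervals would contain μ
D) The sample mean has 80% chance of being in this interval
C

A) Wrong — μ is fixed; the randomness lives in the interval, not in μ.
B) Wrong — coverage applies to intervals containing μ, not to future x̄ values.
C) Correct — this is the frequentist long-run coverage interpretation.
D) Wrong — x̄ is observed and sits in the interval by construction.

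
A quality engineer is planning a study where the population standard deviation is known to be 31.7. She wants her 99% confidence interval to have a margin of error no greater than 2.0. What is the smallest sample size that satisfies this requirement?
n ≥ 1668

For margin E ≤ 2.0:
n ≥ (z* · σ / E)²
n ≥ (2.576 · 31.7 / 2.0)²
n ≥ 1667.06

Minimum n = 1668 (rounding up)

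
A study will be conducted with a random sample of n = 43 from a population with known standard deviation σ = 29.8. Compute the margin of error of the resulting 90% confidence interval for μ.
Margin of error = 7.48

Margin of error = z* · σ/√n
= 1.645 · 29.8/√43
= 1.645 · 29.8/6.5574
= 7.48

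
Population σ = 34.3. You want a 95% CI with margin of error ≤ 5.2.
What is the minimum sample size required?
n ≥ 168

For margin E ≤ 5.2:
n ≥ (z* · σ / E)²
n ≥ (1.960 · 34.3 / 5.2)²
n ≥ 167.15

Minimum n = 168 (rounding up)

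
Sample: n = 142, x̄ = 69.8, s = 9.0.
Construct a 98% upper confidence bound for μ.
μ ≤ 71.37

Upper bound (one-sided):
t* = 2.073 (one-sided for 98%)
Upper bound = x̄ + t* · s/√n = 69.8 + 2.073 · 9.0/√142 = 71.37

We are 98% confident that μ ≤ 71.37.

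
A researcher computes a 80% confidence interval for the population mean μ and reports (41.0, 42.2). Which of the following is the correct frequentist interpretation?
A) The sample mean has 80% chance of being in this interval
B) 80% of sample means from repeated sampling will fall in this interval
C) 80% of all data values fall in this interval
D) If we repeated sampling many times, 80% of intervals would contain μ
D

A) Wrong — x̄ is observed and sits in the interval by construction.
B) Wrong — coverage applies to intervals containing μ, not to future x̄ values.
C) Wrong — a CI is about the parameter μ, not individual data values.
D) Correct — this is the frequentist long-run coverage interpretation.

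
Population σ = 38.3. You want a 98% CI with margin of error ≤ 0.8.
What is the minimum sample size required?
n ≥ 12401

For margin E ≤ 0.8:
n ≥ (z* · σ / E)²
n ≥ (2.326 · 38.3 / 0.8)²
n ≥ 12400.44

Minimum n = 12401 (rounding up)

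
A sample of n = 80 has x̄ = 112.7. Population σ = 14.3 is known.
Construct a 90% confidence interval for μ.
(110.07, 115.33)

z-interval (σ known):
z* = 1.645 for 90% confidence

Margin of error = z* · σ/√n = 1.645 · 14.3/√80 = 2.63

CI: (112.7 - 2.63, 112.7 + 2.63) = (110.07, 115.33)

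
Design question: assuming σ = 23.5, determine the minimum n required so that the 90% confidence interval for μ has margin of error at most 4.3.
n ≥ 81

For margin E ≤ 4.3:
n ≥ (z* · σ / E)²
n ≥ (1.645 · 23.5 / 4.3)²
n ≥ 80.82

Minimum n = 81 (rounding up)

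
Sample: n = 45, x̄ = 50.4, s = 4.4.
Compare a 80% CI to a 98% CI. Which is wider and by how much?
98% CI is wider by 1.46

df = 44
80% CI: t* = 1.301, (49.55, 51.25), width = 2 · t* · s/√n = 1.71
98% CI: t* = 2.414, (48.82, 51.98), width = 2 · t* · s/√n = 3.17

The 98% CI is wider by 3.17 - 1.71 = 1.46.
Higher confidence requires a wider interval.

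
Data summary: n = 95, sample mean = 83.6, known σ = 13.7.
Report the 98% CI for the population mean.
(80.33, 86.87)

z-interval (σ known):
z* = 2.326 for 98% confidence

Margin of error = z* · σ/√n = 2.326 · 13.7/√95 = 3.27

CI: (83.6 - 3.27, 83.6 + 3.27) = (80.33, 86.87)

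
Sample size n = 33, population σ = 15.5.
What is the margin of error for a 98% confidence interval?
Margin of error = 6.28

Margin of error = z* · σ/√n
= 2.326 · 15.5/√33
= 2.326 · 15.5/5.7446
= 6.28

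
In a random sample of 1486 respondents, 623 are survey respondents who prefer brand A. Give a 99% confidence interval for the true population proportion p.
(0.386, 0.452)

Proportion CI:
p̂ = 623/1486 = 0.41925
SE = √(p̂(1-p̂)/n) = √(0.41925 · 0.58075 / 1486) = 0.01280

z* = 2.576
Margin = z* · SE = 2.576 · 0.01280 = 0.0330

CI: 0.41925 ± 0.0330 = (0.386, 0.452)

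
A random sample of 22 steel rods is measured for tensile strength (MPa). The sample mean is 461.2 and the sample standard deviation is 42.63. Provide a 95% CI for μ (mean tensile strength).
(442.30, 480.10)

t-interval (σ unknown):
df = n - 1 = 21
t* = 2.080 for 95% confidence

Margin of error = t* · s/√n = 2.080 · 42.63/√22 = 18.90

CI: (442.30, 480.10)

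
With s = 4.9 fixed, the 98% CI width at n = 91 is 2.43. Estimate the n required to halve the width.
n ≈ 364

CI width ∝ 1/√n
To reduce width by factor 2, need √n to grow by 2 → need 2² = 4 times as many samples.

Current: n = 91, width = 2.43
New: n = 364, width ≈ 1.20

Width reduced by factor of 2.43/1.20 = 2.03.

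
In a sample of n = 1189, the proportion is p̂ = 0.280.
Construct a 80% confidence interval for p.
(0.263, 0.297)

Proportion CI:
SE = √(p̂(1-p̂)/n) = √(0.280 · 0.720 / 1189) = 0.01302

z* = 1.282
Margin = z* · SE = 1.282 · 0.01302 = 0.0167

CI: 0.280 ± 0.0167 = (0.263, 0.297)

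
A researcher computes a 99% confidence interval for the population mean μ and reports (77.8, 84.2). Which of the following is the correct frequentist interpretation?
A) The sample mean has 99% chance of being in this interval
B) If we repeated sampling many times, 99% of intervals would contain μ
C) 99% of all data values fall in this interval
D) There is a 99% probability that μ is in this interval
B

A) Wrong — x̄ is observed and sits in the interval by construction.
B) Correct — this is the frequentist long-run coverage interpretation.
C) Wrong — a CI is about the parameter μ, not individual data values.
D) Wrong — μ is fixed; the randomness lives in the interval, not in μ.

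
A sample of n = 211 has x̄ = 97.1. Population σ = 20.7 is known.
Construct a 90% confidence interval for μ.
(94.76, 99.44)

z-interval (σ known):
z* = 1.645 for 90% confidence

Margin of error = z* · σ/√n = 1.645 · 20.7/√211 = 2.34

CI: (97.1 - 2.34, 97.1 + 2.34) = (94.76, 99.44)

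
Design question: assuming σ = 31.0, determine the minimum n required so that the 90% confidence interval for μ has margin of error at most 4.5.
n ≥ 129

For margin E ≤ 4.5:
n ≥ (z* · σ / E)²
n ≥ (1.645 · 31.0 / 4.5)²
n ≥ 128.42

Minimum n = 129 (rounding up)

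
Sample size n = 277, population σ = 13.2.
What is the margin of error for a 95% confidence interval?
Margin of error = 1.55

Margin of error = z* · σ/√n
= 1.960 · 13.2/√277
= 1.960 · 13.2/16.6433
= 1.55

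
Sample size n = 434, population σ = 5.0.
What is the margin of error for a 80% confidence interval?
Margin of error = 0.31

Margin of error = z* · σ/√n
= 1.282 · 5.0/√434
= 1.282 · 5.0/20.8327
= 0.31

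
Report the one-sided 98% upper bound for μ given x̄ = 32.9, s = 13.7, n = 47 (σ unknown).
μ ≤ 37.12

Upper bound (one-sided):
t* = 2.114 (one-sided for 98%)
Upper bound = x̄ + t* · s/√n = 32.9 + 2.114 · 13.7/√47 = 37.12

We are 98% confident that μ ≤ 37.12.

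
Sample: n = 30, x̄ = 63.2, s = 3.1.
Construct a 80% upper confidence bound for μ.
μ ≤ 63.68

Upper bound (one-sided):
t* = 0.854 (one-sided for 80%)
Upper bound = x̄ + t* · s/√n = 63.2 + 0.854 · 3.1/√30 = 63.68

We are 80% confident that μ ≤ 63.68.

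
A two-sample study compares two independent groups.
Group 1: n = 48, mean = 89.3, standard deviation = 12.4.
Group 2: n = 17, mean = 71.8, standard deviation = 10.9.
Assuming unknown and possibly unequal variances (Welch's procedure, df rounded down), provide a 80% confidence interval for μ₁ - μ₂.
(13.32, 21.68)

Difference: x̄₁ - x̄₂ = 17.50
SE = √(s₁²/n₁ + s₂²/n₂) = √(12.4²/48 + 10.9²/17) = 3.1925
df = 31.76 → 31 (Welch–Satterthwaite, rounded down)
t* = 1.309

CI: 17.50 ± 1.309 · 3.1925 = 17.50 ± 4.18 = (13.32, 21.68)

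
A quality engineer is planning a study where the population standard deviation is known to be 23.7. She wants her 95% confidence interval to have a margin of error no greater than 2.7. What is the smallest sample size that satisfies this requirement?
n ≥ 296

For margin E ≤ 2.7:
n ≥ (z* · σ / E)²
n ≥ (1.960 · 23.7 / 2.7)²
n ≥ 295.99

Minimum n = 296 (rounding up)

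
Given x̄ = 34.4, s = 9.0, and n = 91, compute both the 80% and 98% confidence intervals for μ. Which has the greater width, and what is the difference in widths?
98% CI is wider by 2.03

df = 90
80% CI: t* = 1.291, (33.18, 35.62), width = 2 · t* · s/√n = 2.44
98% CI: t* = 2.368, (32.17, 36.63), width = 2 · t* · s/√n = 4.47

The 98% CI is wider by 4.47 - 2.44 = 2.03.
Higher confidence requires a wider interval.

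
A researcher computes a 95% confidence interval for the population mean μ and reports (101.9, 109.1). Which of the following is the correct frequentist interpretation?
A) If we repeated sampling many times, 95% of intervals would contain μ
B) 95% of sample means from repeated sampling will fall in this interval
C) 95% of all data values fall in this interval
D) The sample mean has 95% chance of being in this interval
A

A) Correct — this is the frequentist long-run coverage interpretation.
B) Wrong — coverage applies to intervals containing μ, not to future x̄ values.
C) Wrong — a CI is about the parameter μ, not individual data values.
D) Wrong — x̄ is observed and sits in the interval by construction.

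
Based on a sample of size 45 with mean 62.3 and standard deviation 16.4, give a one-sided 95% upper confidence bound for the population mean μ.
μ ≤ 66.41

Upper bound (one-sided):
t* = 1.680 (one-sided for 95%)
Upper bound = x̄ + t* · s/√n = 62.3 + 1.680 · 16.4/√45 = 66.41

We are 95% confident that μ ≤ 66.41.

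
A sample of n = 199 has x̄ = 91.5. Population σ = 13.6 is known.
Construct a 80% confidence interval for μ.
(90.26, 92.74)

z-interval (σ known):
z* = 1.282 for 80% confidence

Margin of error = z* · σ/√n = 1.282 · 13.6/√199 = 1.24

CI: (91.5 - 1.24, 91.5 + 1.24) = (90.26, 92.74)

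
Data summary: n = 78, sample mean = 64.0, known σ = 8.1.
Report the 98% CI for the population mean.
(61.87, 66.13)

z-interval (σ known):
z* = 2.326 for 98% confidence

Margin of error = z* · σ/√n = 2.326 · 8.1/√78 = 2.13

CI: (64.0 - 2.13, 64.0 + 2.13) = (61.87, 66.13)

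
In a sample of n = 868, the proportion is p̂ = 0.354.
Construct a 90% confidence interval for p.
(0.327, 0.381)

Proportion CI:
SE = √(p̂(1-p̂)/n) = √(0.354 · 0.646 / 868) = 0.01623

z* = 1.645
Margin = z* · SE = 1.645 · 0.01623 = 0.0267

CI: 0.354 ± 0.0267 = (0.327, 0.381)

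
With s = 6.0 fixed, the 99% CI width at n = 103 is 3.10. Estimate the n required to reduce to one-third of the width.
n ≈ 927

CI width ∝ 1/√n
To reduce width by factor 3, need √n to grow by 3 → need 3² = 9 times as many samples.

Current: n = 103, width = 3.10
New: n = 927, width ≈ 1.02

Width reduced by factor of 3.10/1.02 = 3.04.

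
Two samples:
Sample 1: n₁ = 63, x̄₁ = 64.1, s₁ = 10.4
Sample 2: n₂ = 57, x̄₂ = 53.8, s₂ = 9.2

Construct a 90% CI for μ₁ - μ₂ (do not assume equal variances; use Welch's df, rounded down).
(7.33, 13.27)

Difference: x̄₁ - x̄₂ = 10.30
SE = √(s₁²/n₁ + s₂²/n₂) = √(10.4²/63 + 9.2²/57) = 1.7893
df = 117.94 → 117 (Welch–Satterthwaite, rounded down)
t* = 1.658

CI: 10.30 ± 1.658 · 1.7893 = 10.30 ± 2.97 = (7.33, 13.27)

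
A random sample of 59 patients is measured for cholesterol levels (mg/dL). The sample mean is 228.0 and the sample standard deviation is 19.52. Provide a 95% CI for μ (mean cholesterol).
(222.91, 233.09)

t-interval (σ unknown):
df = n - 1 = 58
t* = 2.002 for 95% confidence

Margin of error = t* · s/√n = 2.002 · 19.52/√59 = 5.09

CI: (222.91, 233.09)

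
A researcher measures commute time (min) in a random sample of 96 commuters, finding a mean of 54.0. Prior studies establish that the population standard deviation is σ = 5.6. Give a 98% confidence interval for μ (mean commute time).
(52.67, 55.33)

z-interval (σ known):
z* = 2.326 for 98% confidence

Margin of error = z* · σ/√n = 2.326 · 5.6/√96 = 1.33

CI: (54.0 - 1.33, 54.0 + 1.33) = (52.67, 55.33)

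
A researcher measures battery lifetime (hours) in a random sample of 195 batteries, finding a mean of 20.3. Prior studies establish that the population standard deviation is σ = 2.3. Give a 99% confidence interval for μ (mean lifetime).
(19.88, 20.72)

z-interval (σ known):
z* = 2.576 for 99% confidence

Margin of error = z* · σ/√n = 2.576 · 2.3/√195 = 0.42

CI: (20.3 - 0.42, 20.3 + 0.42) = (19.88, 20.72)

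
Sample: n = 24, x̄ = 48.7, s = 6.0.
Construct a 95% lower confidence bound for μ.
μ ≥ 46.60

Lower bound (one-sided):
t* = 1.714 (one-sided for 95%)
Lower bound = x̄ - t* · s/√n = 48.7 - 1.714 · 6.0/√24 = 46.60

We are 95% confident that μ ≥ 46.60.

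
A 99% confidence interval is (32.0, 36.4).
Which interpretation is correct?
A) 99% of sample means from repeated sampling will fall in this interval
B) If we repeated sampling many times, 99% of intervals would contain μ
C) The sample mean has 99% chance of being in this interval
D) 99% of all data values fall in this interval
B

A) Wrong — coverage applies to intervals containing μ, not to future x̄ values.
B) Correct — this is the frequentist long-run coverage interpretation.
C) Wrong — x̄ is observed and sits in the interval by construction.
D) Wrong — a CI is about the parameter μ, not individual data values.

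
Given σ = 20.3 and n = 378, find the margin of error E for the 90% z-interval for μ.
Margin of error = 1.72

Margin of error = z* · σ/√n
= 1.645 · 20.3/√378
= 1.645 · 20.3/19.4422
= 1.72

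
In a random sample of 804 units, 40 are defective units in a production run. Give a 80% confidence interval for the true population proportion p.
(0.040, 0.060)

Proportion CI:
p̂ = 40/804 = 0.04975
SE = √(p̂(1-p̂)/n) = √(0.04975 · 0.95025 / 804) = 0.00767

z* = 1.282
Margin = z* · SE = 1.282 · 0.00767 = 0.0098

CI: 0.04975 ± 0.0098 = (0.040, 0.060)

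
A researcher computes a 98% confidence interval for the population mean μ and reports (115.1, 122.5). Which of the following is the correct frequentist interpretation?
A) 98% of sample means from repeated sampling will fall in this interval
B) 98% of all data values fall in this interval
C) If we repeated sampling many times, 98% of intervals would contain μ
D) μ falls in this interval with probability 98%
C

A) Wrong — coverage applies to intervals containing μ, not to future x̄ values.
B) Wrong — a CI is about the parameter μ, not individual data values.
C) Correct — this is the frequentist long-run coverage interpretation.
D) Wrong — μ is fixed; the randomness lives in the interval, not in μ.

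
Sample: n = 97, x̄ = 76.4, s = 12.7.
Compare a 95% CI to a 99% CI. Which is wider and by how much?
99% CI is wider by 1.66

df = 96
95% CI: t* = 1.985, (73.84, 78.96), width = 2 · t* · s/√n = 5.12
99% CI: t* = 2.628, (73.01, 79.79), width = 2 · t* · s/√n = 6.78

The 99% CI is wider by 6.78 - 5.12 = 1.66.
Higher confidence requires a wider interval.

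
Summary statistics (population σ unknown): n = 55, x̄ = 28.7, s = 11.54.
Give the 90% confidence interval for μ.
(26.10, 31.30)

t-interval (σ unknown):
df = n - 1 = 54
t* = 1.674 for 90% confidence

Margin of error = t* · s/√n = 1.674 · 11.54/√55 = 2.60

CI: (26.10, 31.30)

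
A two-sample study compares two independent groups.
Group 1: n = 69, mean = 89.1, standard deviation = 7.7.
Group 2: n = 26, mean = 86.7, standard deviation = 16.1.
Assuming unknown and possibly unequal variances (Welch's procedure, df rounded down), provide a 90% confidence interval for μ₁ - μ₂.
(-3.19, 7.99)

Difference: x̄₁ - x̄₂ = 2.40
SE = √(s₁²/n₁ + s₂²/n₂) = √(7.7²/69 + 16.1²/26) = 3.2907
df = 29.41 → 29 (Welch–Satterthwaite, rounded down)
t* = 1.699

CI: 2.40 ± 1.699 · 3.2907 = 2.40 ± 5.59 = (-3.19, 7.99)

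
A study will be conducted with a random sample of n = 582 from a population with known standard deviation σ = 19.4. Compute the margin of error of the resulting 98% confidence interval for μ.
Margin of error = 1.87

Margin of error = z* · σ/√n
= 2.326 · 19.4/√582
= 2.326 · 19.4/24.1247
= 1.87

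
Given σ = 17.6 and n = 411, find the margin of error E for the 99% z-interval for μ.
Margin of error = 2.24

Margin of error = z* · σ/√n
= 2.576 · 17.6/√411
= 2.576 · 17.6/20.2731
= 2.24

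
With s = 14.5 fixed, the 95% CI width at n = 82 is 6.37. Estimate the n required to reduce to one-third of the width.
n ≈ 738

CI width ∝ 1/√n
To reduce width by factor 3, need √n to grow by 3 → need 3² = 9 times as many samples.

Current: n = 82, width = 6.37
New: n = 738, width ≈ 2.10

Width reduced by factor of 6.37/2.10 = 3.03.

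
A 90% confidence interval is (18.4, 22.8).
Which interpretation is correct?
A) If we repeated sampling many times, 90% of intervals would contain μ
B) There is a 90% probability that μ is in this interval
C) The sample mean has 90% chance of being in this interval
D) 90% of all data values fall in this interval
A

A) Correct — this is the frequentist long-run coverage interpretation.
B) Wrong — μ is fixed; the randomness lives in the interval, not in μ.
C) Wrong — x̄ is observed and sits in the interval by construction.
D) Wrong — a CI is about the parameter μ, not individual data values.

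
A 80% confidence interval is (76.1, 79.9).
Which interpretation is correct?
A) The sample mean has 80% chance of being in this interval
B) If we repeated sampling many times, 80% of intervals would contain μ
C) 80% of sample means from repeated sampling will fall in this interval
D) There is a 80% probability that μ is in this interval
B

A) Wrong — x̄ is observed and sits in the interval by construction.
B) Correct — this is the frequentist long-run coverage interpretation.
C) Wrong — coverage applies to intervals containing μ, not to future x̄ values.
D) Wrong — μ is fixed; the randomness lives in the interval, not in μ.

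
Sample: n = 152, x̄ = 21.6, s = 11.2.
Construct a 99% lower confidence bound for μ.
μ ≥ 19.46

Lower bound (one-sided):
t* = 2.351 (one-sided for 99%)
Lower bound = x̄ - t* · s/√n = 21.6 - 2.351 · 11.2/√152 = 19.46

We are 99% confident that μ ≥ 19.46.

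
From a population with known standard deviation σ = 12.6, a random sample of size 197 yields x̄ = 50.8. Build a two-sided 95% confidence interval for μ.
(49.04, 52.56)

z-interval (σ known):
z* = 1.960 for 95% confidence

Margin of error = z* · σ/√n = 1.960 · 12.6/√197 = 1.76

CI: (50.8 - 1.76, 50.8 + 1.76) = (49.04, 52.56)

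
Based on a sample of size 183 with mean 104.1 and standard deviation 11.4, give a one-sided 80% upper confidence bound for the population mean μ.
μ ≤ 104.81

Upper bound (one-sided):
t* = 0.844 (one-sided for 80%)
Upper bound = x̄ + t* · s/√n = 104.1 + 0.844 · 11.4/√183 = 104.81

We are 80% confident that μ ≤ 104.81.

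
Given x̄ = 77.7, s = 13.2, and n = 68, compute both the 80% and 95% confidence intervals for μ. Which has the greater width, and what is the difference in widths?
95% CI is wider by 2.25

df = 67
80% CI: t* = 1.294, (75.63, 79.77), width = 2 · t* · s/√n = 4.14
95% CI: t* = 1.996, (74.50, 80.90), width = 2 · t* · s/√n = 6.39

The 95% CI is wider by 6.39 - 4.14 = 2.25.
Higher confidence requires a wider interval.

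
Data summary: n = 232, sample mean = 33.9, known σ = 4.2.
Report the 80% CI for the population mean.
(33.55, 34.25)

z-interval (σ known):
z* = 1.282 for 80% confidence

Margin of error = z* · σ/√n = 1.282 · 4.2/√232 = 0.35

CI: (33.9 - 0.35, 33.9 + 0.35) = (33.55, 34.25)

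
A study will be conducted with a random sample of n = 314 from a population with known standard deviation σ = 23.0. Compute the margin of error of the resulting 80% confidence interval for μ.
Margin of error = 1.66

Margin of error = z* · σ/√n
= 1.282 · 23.0/√314
= 1.282 · 23.0/17.7200
= 1.66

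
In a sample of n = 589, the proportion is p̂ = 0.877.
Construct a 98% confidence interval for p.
(0.846, 0.908)

Proportion CI:
SE = √(p̂(1-p̂)/n) = √(0.877 · 0.123 / 589) = 0.01353

z* = 2.326
Margin = z* · SE = 2.326 · 0.01353 = 0.0315

CI: 0.877 ± 0.0315 = (0.846, 0.908)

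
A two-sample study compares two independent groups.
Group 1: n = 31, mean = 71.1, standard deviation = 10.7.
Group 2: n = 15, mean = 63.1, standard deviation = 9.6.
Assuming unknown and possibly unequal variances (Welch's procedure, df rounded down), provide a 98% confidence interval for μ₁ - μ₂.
(0.29, 15.71)

Difference: x̄₁ - x̄₂ = 8.00
SE = √(s₁²/n₁ + s₂²/n₂) = √(10.7²/31 + 9.6²/15) = 3.1364
df = 30.71 → 30 (Welch–Satterthwaite, rounded down)
t* = 2.457

CI: 8.00 ± 2.457 · 3.1364 = 8.00 ± 7.71 = (0.29, 15.71)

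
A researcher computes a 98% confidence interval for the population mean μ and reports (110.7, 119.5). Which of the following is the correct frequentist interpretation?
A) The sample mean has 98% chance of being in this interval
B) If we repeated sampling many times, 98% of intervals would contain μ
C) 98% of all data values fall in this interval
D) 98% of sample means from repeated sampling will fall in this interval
B

A) Wrong — x̄ is observed and sits in the interval by construction.
B) Correct — this is the frequentist long-run coverage interpretation.
C) Wrong — a CI is about the parameter μ, not individual data values.
D) Wrong — coverage applies to intervals containing μ, not to future x̄ values.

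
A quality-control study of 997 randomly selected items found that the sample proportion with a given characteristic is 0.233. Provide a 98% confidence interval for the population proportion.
(0.202, 0.264)

Proportion CI:
SE = √(p̂(1-p̂)/n) = √(0.233 · 0.767 / 997) = 0.01339

z* = 2.326
Margin = z* · SE = 2.326 · 0.01339 = 0.0311

CI: 0.233 ± 0.0311 = (0.202, 0.264)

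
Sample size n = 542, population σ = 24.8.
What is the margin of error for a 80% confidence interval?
Margin of error = 1.37

Margin of error = z* · σ/√n
= 1.282 · 24.8/√542
= 1.282 · 24.8/23.2809
= 1.37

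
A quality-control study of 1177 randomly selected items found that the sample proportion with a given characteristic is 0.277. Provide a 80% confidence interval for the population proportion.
(0.260, 0.294)

Proportion CI:
SE = √(p̂(1-p̂)/n) = √(0.277 · 0.723 / 1177) = 0.01304

z* = 1.282
Margin = z* · SE = 1.282 · 0.01304 = 0.0167

CI: 0.277 ± 0.0167 = (0.260, 0.294)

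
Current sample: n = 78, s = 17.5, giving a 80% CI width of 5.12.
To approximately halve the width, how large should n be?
n ≈ 312

CI width ∝ 1/√n
To reduce width by factor 2, need √n to grow by 2 → need 2² = 4 times as many samples.

Current: n = 78, width = 5.12
New: n = 312, width ≈ 2.54

Width reduced by factor of 5.12/2.54 = 2.02.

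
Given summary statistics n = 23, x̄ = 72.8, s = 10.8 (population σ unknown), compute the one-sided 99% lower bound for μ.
μ ≥ 67.15

Lower bound (one-sided):
t* = 2.508 (one-sided for 99%)
Lower bound = x̄ - t* · s/√n = 72.8 - 2.508 · 10.8/√23 = 67.15

We are 99% confident that μ ≥ 67.15.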